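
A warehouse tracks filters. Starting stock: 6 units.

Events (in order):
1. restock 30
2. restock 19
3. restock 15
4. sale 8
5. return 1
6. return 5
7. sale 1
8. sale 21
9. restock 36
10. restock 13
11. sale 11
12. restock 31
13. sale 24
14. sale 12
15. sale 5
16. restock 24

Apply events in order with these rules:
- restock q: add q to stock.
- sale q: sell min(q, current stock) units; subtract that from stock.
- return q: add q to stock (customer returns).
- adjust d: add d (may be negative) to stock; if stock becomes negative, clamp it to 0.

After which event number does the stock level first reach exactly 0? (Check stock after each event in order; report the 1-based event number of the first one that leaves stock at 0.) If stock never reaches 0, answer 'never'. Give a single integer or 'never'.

Processing events:
Start: stock = 6
  Event 1 (restock 30): 6 + 30 = 36
  Event 2 (restock 19): 36 + 19 = 55
  Event 3 (restock 15): 55 + 15 = 70
  Event 4 (sale 8): sell min(8,70)=8. stock: 70 - 8 = 62. total_sold = 8
  Event 5 (return 1): 62 + 1 = 63
  Event 6 (return 5): 63 + 5 = 68
  Event 7 (sale 1): sell min(1,68)=1. stock: 68 - 1 = 67. total_sold = 9
  Event 8 (sale 21): sell min(21,67)=21. stock: 67 - 21 = 46. total_sold = 30
  Event 9 (restock 36): 46 + 36 = 82
  Event 10 (restock 13): 82 + 13 = 95
  Event 11 (sale 11): sell min(11,95)=11. stock: 95 - 11 = 84. total_sold = 41
  Event 12 (restock 31): 84 + 31 = 115
  Event 13 (sale 24): sell min(24,115)=24. stock: 115 - 24 = 91. total_sold = 65
  Event 14 (sale 12): sell min(12,91)=12. stock: 91 - 12 = 79. total_sold = 77
  Event 15 (sale 5): sell min(5,79)=5. stock: 79 - 5 = 74. total_sold = 82
  Event 16 (restock 24): 74 + 24 = 98
Final: stock = 98, total_sold = 82

Stock never reaches 0.

Answer: never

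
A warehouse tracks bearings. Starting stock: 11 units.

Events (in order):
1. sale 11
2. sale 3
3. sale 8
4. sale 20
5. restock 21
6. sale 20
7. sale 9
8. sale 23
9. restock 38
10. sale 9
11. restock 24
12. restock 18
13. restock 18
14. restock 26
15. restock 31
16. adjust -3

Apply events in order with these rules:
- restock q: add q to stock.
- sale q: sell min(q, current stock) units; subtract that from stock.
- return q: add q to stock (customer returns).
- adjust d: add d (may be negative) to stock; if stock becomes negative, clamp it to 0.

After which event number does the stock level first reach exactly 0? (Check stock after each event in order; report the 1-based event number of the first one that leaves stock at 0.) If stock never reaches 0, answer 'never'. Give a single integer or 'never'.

Processing events:
Start: stock = 11
  Event 1 (sale 11): sell min(11,11)=11. stock: 11 - 11 = 0. total_sold = 11
  Event 2 (sale 3): sell min(3,0)=0. stock: 0 - 0 = 0. total_sold = 11
  Event 3 (sale 8): sell min(8,0)=0. stock: 0 - 0 = 0. total_sold = 11
  Event 4 (sale 20): sell min(20,0)=0. stock: 0 - 0 = 0. total_sold = 11
  Event 5 (restock 21): 0 + 21 = 21
  Event 6 (sale 20): sell min(20,21)=20. stock: 21 - 20 = 1. total_sold = 31
  Event 7 (sale 9): sell min(9,1)=1. stock: 1 - 1 = 0. total_sold = 32
  Event 8 (sale 23): sell min(23,0)=0. stock: 0 - 0 = 0. total_sold = 32
  Event 9 (restock 38): 0 + 38 = 38
  Event 10 (sale 9): sell min(9,38)=9. stock: 38 - 9 = 29. total_sold = 41
  Event 11 (restock 24): 29 + 24 = 53
  Event 12 (restock 18): 53 + 18 = 71
  Event 13 (restock 18): 71 + 18 = 89
  Event 14 (restock 26): 89 + 26 = 115
  Event 15 (restock 31): 115 + 31 = 146
  Event 16 (adjust -3): 146 + -3 = 143
Final: stock = 143, total_sold = 41

First zero at event 1.

Answer: 1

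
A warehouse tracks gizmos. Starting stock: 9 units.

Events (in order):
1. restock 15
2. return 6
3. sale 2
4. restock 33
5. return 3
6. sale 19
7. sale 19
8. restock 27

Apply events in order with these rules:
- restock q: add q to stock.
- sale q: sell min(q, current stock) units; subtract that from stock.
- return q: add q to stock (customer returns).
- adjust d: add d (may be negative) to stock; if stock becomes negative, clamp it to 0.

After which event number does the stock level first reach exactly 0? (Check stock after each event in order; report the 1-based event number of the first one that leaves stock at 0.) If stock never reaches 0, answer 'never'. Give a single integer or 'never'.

Answer: never

Derivation:
Processing events:
Start: stock = 9
  Event 1 (restock 15): 9 + 15 = 24
  Event 2 (return 6): 24 + 6 = 30
  Event 3 (sale 2): sell min(2,30)=2. stock: 30 - 2 = 28. total_sold = 2
  Event 4 (restock 33): 28 + 33 = 61
  Event 5 (return 3): 61 + 3 = 64
  Event 6 (sale 19): sell min(19,64)=19. stock: 64 - 19 = 45. total_sold = 21
  Event 7 (sale 19): sell min(19,45)=19. stock: 45 - 19 = 26. total_sold = 40
  Event 8 (restock 27): 26 + 27 = 53
Final: stock = 53, total_sold = 40

Stock never reaches 0.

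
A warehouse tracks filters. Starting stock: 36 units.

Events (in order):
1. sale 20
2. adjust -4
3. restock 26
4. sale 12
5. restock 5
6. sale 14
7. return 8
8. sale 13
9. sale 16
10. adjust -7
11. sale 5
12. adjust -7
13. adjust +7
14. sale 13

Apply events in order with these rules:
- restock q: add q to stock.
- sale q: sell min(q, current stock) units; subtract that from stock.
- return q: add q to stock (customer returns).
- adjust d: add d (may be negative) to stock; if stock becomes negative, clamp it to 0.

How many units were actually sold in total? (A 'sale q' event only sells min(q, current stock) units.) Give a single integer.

Processing events:
Start: stock = 36
  Event 1 (sale 20): sell min(20,36)=20. stock: 36 - 20 = 16. total_sold = 20
  Event 2 (adjust -4): 16 + -4 = 12
  Event 3 (restock 26): 12 + 26 = 38
  Event 4 (sale 12): sell min(12,38)=12. stock: 38 - 12 = 26. total_sold = 32
  Event 5 (restock 5): 26 + 5 = 31
  Event 6 (sale 14): sell min(14,31)=14. stock: 31 - 14 = 17. total_sold = 46
  Event 7 (return 8): 17 + 8 = 25
  Event 8 (sale 13): sell min(13,25)=13. stock: 25 - 13 = 12. total_sold = 59
  Event 9 (sale 16): sell min(16,12)=12. stock: 12 - 12 = 0. total_sold = 71
  Event 10 (adjust -7): 0 + -7 = 0 (clamped to 0)
  Event 11 (sale 5): sell min(5,0)=0. stock: 0 - 0 = 0. total_sold = 71
  Event 12 (adjust -7): 0 + -7 = 0 (clamped to 0)
  Event 13 (adjust +7): 0 + 7 = 7
  Event 14 (sale 13): sell min(13,7)=7. stock: 7 - 7 = 0. total_sold = 78
Final: stock = 0, total_sold = 78

Answer: 78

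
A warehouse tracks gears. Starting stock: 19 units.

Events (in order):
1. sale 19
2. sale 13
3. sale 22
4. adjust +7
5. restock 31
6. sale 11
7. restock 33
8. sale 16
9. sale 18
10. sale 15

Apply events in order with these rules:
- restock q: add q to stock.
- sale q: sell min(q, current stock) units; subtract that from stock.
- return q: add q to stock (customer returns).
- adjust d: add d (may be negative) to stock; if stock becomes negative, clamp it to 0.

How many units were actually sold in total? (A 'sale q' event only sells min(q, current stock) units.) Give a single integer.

Answer: 79

Derivation:
Processing events:
Start: stock = 19
  Event 1 (sale 19): sell min(19,19)=19. stock: 19 - 19 = 0. total_sold = 19
  Event 2 (sale 13): sell min(13,0)=0. stock: 0 - 0 = 0. total_sold = 19
  Event 3 (sale 22): sell min(22,0)=0. stock: 0 - 0 = 0. total_sold = 19
  Event 4 (adjust +7): 0 + 7 = 7
  Event 5 (restock 31): 7 + 31 = 38
  Event 6 (sale 11): sell min(11,38)=11. stock: 38 - 11 = 27. total_sold = 30
  Event 7 (restock 33): 27 + 33 = 60
  Event 8 (sale 16): sell min(16,60)=16. stock: 60 - 16 = 44. total_sold = 46
  Event 9 (sale 18): sell min(18,44)=18. stock: 44 - 18 = 26. total_sold = 64
  Event 10 (sale 15): sell min(15,26)=15. stock: 26 - 15 = 11. total_sold = 79
Final: stock = 11, total_sold = 79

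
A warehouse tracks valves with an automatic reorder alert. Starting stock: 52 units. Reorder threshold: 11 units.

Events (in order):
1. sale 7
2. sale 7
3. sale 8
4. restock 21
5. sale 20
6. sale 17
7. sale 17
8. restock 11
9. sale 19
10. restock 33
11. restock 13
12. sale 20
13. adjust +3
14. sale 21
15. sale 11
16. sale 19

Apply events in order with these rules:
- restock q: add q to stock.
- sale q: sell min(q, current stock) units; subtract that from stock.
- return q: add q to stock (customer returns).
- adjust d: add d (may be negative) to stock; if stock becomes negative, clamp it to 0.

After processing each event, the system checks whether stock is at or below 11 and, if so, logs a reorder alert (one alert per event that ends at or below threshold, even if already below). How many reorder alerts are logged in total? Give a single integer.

Processing events:
Start: stock = 52
  Event 1 (sale 7): sell min(7,52)=7. stock: 52 - 7 = 45. total_sold = 7
  Event 2 (sale 7): sell min(7,45)=7. stock: 45 - 7 = 38. total_sold = 14
  Event 3 (sale 8): sell min(8,38)=8. stock: 38 - 8 = 30. total_sold = 22
  Event 4 (restock 21): 30 + 21 = 51
  Event 5 (sale 20): sell min(20,51)=20. stock: 51 - 20 = 31. total_sold = 42
  Event 6 (sale 17): sell min(17,31)=17. stock: 31 - 17 = 14. total_sold = 59
  Event 7 (sale 17): sell min(17,14)=14. stock: 14 - 14 = 0. total_sold = 73
  Event 8 (restock 11): 0 + 11 = 11
  Event 9 (sale 19): sell min(19,11)=11. stock: 11 - 11 = 0. total_sold = 84
  Event 10 (restock 33): 0 + 33 = 33
  Event 11 (restock 13): 33 + 13 = 46
  Event 12 (sale 20): sell min(20,46)=20. stock: 46 - 20 = 26. total_sold = 104
  Event 13 (adjust +3): 26 + 3 = 29
  Event 14 (sale 21): sell min(21,29)=21. stock: 29 - 21 = 8. total_sold = 125
  Event 15 (sale 11): sell min(11,8)=8. stock: 8 - 8 = 0. total_sold = 133
  Event 16 (sale 19): sell min(19,0)=0. stock: 0 - 0 = 0. total_sold = 133
Final: stock = 0, total_sold = 133

Checking against threshold 11:
  After event 1: stock=45 > 11
  After event 2: stock=38 > 11
  After event 3: stock=30 > 11
  After event 4: stock=51 > 11
  After event 5: stock=31 > 11
  After event 6: stock=14 > 11
  After event 7: stock=0 <= 11 -> ALERT
  After event 8: stock=11 <= 11 -> ALERT
  After event 9: stock=0 <= 11 -> ALERT
  After event 10: stock=33 > 11
  After event 11: stock=46 > 11
  After event 12: stock=26 > 11
  After event 13: stock=29 > 11
  After event 14: stock=8 <= 11 -> ALERT
  After event 15: stock=0 <= 11 -> ALERT
  After event 16: stock=0 <= 11 -> ALERT
Alert events: [7, 8, 9, 14, 15, 16]. Count = 6

Answer: 6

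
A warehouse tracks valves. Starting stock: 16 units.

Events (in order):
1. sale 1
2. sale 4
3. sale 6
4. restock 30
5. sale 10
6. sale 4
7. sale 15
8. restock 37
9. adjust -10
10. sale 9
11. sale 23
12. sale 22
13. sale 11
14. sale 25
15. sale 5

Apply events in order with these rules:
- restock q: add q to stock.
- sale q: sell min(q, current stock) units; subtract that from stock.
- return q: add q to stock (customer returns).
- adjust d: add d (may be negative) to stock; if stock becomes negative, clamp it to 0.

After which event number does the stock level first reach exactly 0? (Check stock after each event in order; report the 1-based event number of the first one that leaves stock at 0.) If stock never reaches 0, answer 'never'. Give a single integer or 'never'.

Processing events:
Start: stock = 16
  Event 1 (sale 1): sell min(1,16)=1. stock: 16 - 1 = 15. total_sold = 1
  Event 2 (sale 4): sell min(4,15)=4. stock: 15 - 4 = 11. total_sold = 5
  Event 3 (sale 6): sell min(6,11)=6. stock: 11 - 6 = 5. total_sold = 11
  Event 4 (restock 30): 5 + 30 = 35
  Event 5 (sale 10): sell min(10,35)=10. stock: 35 - 10 = 25. total_sold = 21
  Event 6 (sale 4): sell min(4,25)=4. stock: 25 - 4 = 21. total_sold = 25
  Event 7 (sale 15): sell min(15,21)=15. stock: 21 - 15 = 6. total_sold = 40
  Event 8 (restock 37): 6 + 37 = 43
  Event 9 (adjust -10): 43 + -10 = 33
  Event 10 (sale 9): sell min(9,33)=9. stock: 33 - 9 = 24. total_sold = 49
  Event 11 (sale 23): sell min(23,24)=23. stock: 24 - 23 = 1. total_sold = 72
  Event 12 (sale 22): sell min(22,1)=1. stock: 1 - 1 = 0. total_sold = 73
  Event 13 (sale 11): sell min(11,0)=0. stock: 0 - 0 = 0. total_sold = 73
  Event 14 (sale 25): sell min(25,0)=0. stock: 0 - 0 = 0. total_sold = 73
  Event 15 (sale 5): sell min(5,0)=0. stock: 0 - 0 = 0. total_sold = 73
Final: stock = 0, total_sold = 73

First zero at event 12.

Answer: 12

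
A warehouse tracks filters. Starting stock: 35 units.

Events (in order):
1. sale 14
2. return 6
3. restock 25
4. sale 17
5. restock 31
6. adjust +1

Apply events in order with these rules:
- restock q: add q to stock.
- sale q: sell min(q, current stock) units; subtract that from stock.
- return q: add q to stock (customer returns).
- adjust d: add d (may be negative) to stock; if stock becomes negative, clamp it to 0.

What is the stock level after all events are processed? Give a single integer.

Answer: 67

Derivation:
Processing events:
Start: stock = 35
  Event 1 (sale 14): sell min(14,35)=14. stock: 35 - 14 = 21. total_sold = 14
  Event 2 (return 6): 21 + 6 = 27
  Event 3 (restock 25): 27 + 25 = 52
  Event 4 (sale 17): sell min(17,52)=17. stock: 52 - 17 = 35. total_sold = 31
  Event 5 (restock 31): 35 + 31 = 66
  Event 6 (adjust +1): 66 + 1 = 67
Final: stock = 67, total_sold = 31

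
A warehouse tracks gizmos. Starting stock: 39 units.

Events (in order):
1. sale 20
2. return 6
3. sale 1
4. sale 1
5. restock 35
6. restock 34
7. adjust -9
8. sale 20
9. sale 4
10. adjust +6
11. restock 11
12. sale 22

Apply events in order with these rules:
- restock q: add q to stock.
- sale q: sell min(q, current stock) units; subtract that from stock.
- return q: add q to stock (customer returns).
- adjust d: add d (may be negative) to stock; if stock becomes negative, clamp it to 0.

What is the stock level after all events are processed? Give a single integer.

Processing events:
Start: stock = 39
  Event 1 (sale 20): sell min(20,39)=20. stock: 39 - 20 = 19. total_sold = 20
  Event 2 (return 6): 19 + 6 = 25
  Event 3 (sale 1): sell min(1,25)=1. stock: 25 - 1 = 24. total_sold = 21
  Event 4 (sale 1): sell min(1,24)=1. stock: 24 - 1 = 23. total_sold = 22
  Event 5 (restock 35): 23 + 35 = 58
  Event 6 (restock 34): 58 + 34 = 92
  Event 7 (adjust -9): 92 + -9 = 83
  Event 8 (sale 20): sell min(20,83)=20. stock: 83 - 20 = 63. total_sold = 42
  Event 9 (sale 4): sell min(4,63)=4. stock: 63 - 4 = 59. total_sold = 46
  Event 10 (adjust +6): 59 + 6 = 65
  Event 11 (restock 11): 65 + 11 = 76
  Event 12 (sale 22): sell min(22,76)=22. stock: 76 - 22 = 54. total_sold = 68
Final: stock = 54, total_sold = 68

Answer: 54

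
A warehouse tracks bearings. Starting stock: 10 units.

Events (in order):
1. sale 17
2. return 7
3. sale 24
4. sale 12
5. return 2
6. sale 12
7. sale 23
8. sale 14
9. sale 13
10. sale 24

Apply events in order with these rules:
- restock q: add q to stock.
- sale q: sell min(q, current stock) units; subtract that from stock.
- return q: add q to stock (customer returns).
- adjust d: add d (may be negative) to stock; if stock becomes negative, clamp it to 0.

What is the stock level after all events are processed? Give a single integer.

Answer: 0

Derivation:
Processing events:
Start: stock = 10
  Event 1 (sale 17): sell min(17,10)=10. stock: 10 - 10 = 0. total_sold = 10
  Event 2 (return 7): 0 + 7 = 7
  Event 3 (sale 24): sell min(24,7)=7. stock: 7 - 7 = 0. total_sold = 17
  Event 4 (sale 12): sell min(12,0)=0. stock: 0 - 0 = 0. total_sold = 17
  Event 5 (return 2): 0 + 2 = 2
  Event 6 (sale 12): sell min(12,2)=2. stock: 2 - 2 = 0. total_sold = 19
  Event 7 (sale 23): sell min(23,0)=0. stock: 0 - 0 = 0. total_sold = 19
  Event 8 (sale 14): sell min(14,0)=0. stock: 0 - 0 = 0. total_sold = 19
  Event 9 (sale 13): sell min(13,0)=0. stock: 0 - 0 = 0. total_sold = 19
  Event 10 (sale 24): sell min(24,0)=0. stock: 0 - 0 = 0. total_sold = 19
Final: stock = 0, total_sold = 19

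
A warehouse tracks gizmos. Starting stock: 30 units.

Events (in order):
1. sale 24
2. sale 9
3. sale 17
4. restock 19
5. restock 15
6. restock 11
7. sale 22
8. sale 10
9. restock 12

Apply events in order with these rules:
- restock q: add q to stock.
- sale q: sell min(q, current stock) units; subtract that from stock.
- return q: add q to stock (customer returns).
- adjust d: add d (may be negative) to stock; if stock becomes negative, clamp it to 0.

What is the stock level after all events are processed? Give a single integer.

Processing events:
Start: stock = 30
  Event 1 (sale 24): sell min(24,30)=24. stock: 30 - 24 = 6. total_sold = 24
  Event 2 (sale 9): sell min(9,6)=6. stock: 6 - 6 = 0. total_sold = 30
  Event 3 (sale 17): sell min(17,0)=0. stock: 0 - 0 = 0. total_sold = 30
  Event 4 (restock 19): 0 + 19 = 19
  Event 5 (restock 15): 19 + 15 = 34
  Event 6 (restock 11): 34 + 11 = 45
  Event 7 (sale 22): sell min(22,45)=22. stock: 45 - 22 = 23. total_sold = 52
  Event 8 (sale 10): sell min(10,23)=10. stock: 23 - 10 = 13. total_sold = 62
  Event 9 (restock 12): 13 + 12 = 25
Final: stock = 25, total_sold = 62

Answer: 25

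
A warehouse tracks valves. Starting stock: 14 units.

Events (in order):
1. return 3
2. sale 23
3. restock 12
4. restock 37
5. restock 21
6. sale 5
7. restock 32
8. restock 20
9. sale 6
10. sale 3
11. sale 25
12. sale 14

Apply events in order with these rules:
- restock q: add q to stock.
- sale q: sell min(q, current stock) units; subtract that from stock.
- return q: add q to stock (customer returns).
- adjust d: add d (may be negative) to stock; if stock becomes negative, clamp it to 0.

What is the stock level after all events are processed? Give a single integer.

Answer: 69

Derivation:
Processing events:
Start: stock = 14
  Event 1 (return 3): 14 + 3 = 17
  Event 2 (sale 23): sell min(23,17)=17. stock: 17 - 17 = 0. total_sold = 17
  Event 3 (restock 12): 0 + 12 = 12
  Event 4 (restock 37): 12 + 37 = 49
  Event 5 (restock 21): 49 + 21 = 70
  Event 6 (sale 5): sell min(5,70)=5. stock: 70 - 5 = 65. total_sold = 22
  Event 7 (restock 32): 65 + 32 = 97
  Event 8 (restock 20): 97 + 20 = 117
  Event 9 (sale 6): sell min(6,117)=6. stock: 117 - 6 = 111. total_sold = 28
  Event 10 (sale 3): sell min(3,111)=3. stock: 111 - 3 = 108. total_sold = 31
  Event 11 (sale 25): sell min(25,108)=25. stock: 108 - 25 = 83. total_sold = 56
  Event 12 (sale 14): sell min(14,83)=14. stock: 83 - 14 = 69. total_sold = 70
Final: stock = 69, total_sold = 70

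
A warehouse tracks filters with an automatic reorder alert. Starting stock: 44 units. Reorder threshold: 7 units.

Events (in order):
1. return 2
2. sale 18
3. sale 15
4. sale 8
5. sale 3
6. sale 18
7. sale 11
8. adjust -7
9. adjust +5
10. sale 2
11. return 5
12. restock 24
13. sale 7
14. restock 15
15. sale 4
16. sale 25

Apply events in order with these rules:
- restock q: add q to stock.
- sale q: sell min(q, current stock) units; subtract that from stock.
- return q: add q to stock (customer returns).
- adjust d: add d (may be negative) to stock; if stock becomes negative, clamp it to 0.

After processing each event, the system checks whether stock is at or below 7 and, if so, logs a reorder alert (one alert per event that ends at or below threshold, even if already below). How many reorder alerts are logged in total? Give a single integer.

Processing events:
Start: stock = 44
  Event 1 (return 2): 44 + 2 = 46
  Event 2 (sale 18): sell min(18,46)=18. stock: 46 - 18 = 28. total_sold = 18
  Event 3 (sale 15): sell min(15,28)=15. stock: 28 - 15 = 13. total_sold = 33
  Event 4 (sale 8): sell min(8,13)=8. stock: 13 - 8 = 5. total_sold = 41
  Event 5 (sale 3): sell min(3,5)=3. stock: 5 - 3 = 2. total_sold = 44
  Event 6 (sale 18): sell min(18,2)=2. stock: 2 - 2 = 0. total_sold = 46
  Event 7 (sale 11): sell min(11,0)=0. stock: 0 - 0 = 0. total_sold = 46
  Event 8 (adjust -7): 0 + -7 = 0 (clamped to 0)
  Event 9 (adjust +5): 0 + 5 = 5
  Event 10 (sale 2): sell min(2,5)=2. stock: 5 - 2 = 3. total_sold = 48
  Event 11 (return 5): 3 + 5 = 8
  Event 12 (restock 24): 8 + 24 = 32
  Event 13 (sale 7): sell min(7,32)=7. stock: 32 - 7 = 25. total_sold = 55
  Event 14 (restock 15): 25 + 15 = 40
  Event 15 (sale 4): sell min(4,40)=4. stock: 40 - 4 = 36. total_sold = 59
  Event 16 (sale 25): sell min(25,36)=25. stock: 36 - 25 = 11. total_sold = 84
Final: stock = 11, total_sold = 84

Checking against threshold 7:
  After event 1: stock=46 > 7
  After event 2: stock=28 > 7
  After event 3: stock=13 > 7
  After event 4: stock=5 <= 7 -> ALERT
  After event 5: stock=2 <= 7 -> ALERT
  After event 6: stock=0 <= 7 -> ALERT
  After event 7: stock=0 <= 7 -> ALERT
  After event 8: stock=0 <= 7 -> ALERT
  After event 9: stock=5 <= 7 -> ALERT
  After event 10: stock=3 <= 7 -> ALERT
  After event 11: stock=8 > 7
  After event 12: stock=32 > 7
  After event 13: stock=25 > 7
  After event 14: stock=40 > 7
  After event 15: stock=36 > 7
  After event 16: stock=11 > 7
Alert events: [4, 5, 6, 7, 8, 9, 10]. Count = 7

Answer: 7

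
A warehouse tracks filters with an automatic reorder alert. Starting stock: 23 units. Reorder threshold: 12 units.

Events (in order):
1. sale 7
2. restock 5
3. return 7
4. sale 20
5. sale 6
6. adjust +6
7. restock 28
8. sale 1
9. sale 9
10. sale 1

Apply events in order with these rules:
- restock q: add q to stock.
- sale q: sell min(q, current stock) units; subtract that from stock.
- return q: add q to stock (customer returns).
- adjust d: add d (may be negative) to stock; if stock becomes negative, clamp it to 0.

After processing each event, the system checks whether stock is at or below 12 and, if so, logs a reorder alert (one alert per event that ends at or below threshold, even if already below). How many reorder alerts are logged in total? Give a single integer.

Answer: 3

Derivation:
Processing events:
Start: stock = 23
  Event 1 (sale 7): sell min(7,23)=7. stock: 23 - 7 = 16. total_sold = 7
  Event 2 (restock 5): 16 + 5 = 21
  Event 3 (return 7): 21 + 7 = 28
  Event 4 (sale 20): sell min(20,28)=20. stock: 28 - 20 = 8. total_sold = 27
  Event 5 (sale 6): sell min(6,8)=6. stock: 8 - 6 = 2. total_sold = 33
  Event 6 (adjust +6): 2 + 6 = 8
  Event 7 (restock 28): 8 + 28 = 36
  Event 8 (sale 1): sell min(1,36)=1. stock: 36 - 1 = 35. total_sold = 34
  Event 9 (sale 9): sell min(9,35)=9. stock: 35 - 9 = 26. total_sold = 43
  Event 10 (sale 1): sell min(1,26)=1. stock: 26 - 1 = 25. total_sold = 44
Final: stock = 25, total_sold = 44

Checking against threshold 12:
  After event 1: stock=16 > 12
  After event 2: stock=21 > 12
  After event 3: stock=28 > 12
  After event 4: stock=8 <= 12 -> ALERT
  After event 5: stock=2 <= 12 -> ALERT
  After event 6: stock=8 <= 12 -> ALERT
  After event 7: stock=36 > 12
  After event 8: stock=35 > 12
  After event 9: stock=26 > 12
  After event 10: stock=25 > 12
Alert events: [4, 5, 6]. Count = 3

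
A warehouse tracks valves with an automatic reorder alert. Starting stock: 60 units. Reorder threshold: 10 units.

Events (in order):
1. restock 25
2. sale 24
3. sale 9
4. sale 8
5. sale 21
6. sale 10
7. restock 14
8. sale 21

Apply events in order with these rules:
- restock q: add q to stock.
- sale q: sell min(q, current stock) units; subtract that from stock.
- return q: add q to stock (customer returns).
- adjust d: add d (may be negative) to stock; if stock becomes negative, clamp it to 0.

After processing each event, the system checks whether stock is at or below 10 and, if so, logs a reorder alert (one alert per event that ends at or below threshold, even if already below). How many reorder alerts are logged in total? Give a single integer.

Processing events:
Start: stock = 60
  Event 1 (restock 25): 60 + 25 = 85
  Event 2 (sale 24): sell min(24,85)=24. stock: 85 - 24 = 61. total_sold = 24
  Event 3 (sale 9): sell min(9,61)=9. stock: 61 - 9 = 52. total_sold = 33
  Event 4 (sale 8): sell min(8,52)=8. stock: 52 - 8 = 44. total_sold = 41
  Event 5 (sale 21): sell min(21,44)=21. stock: 44 - 21 = 23. total_sold = 62
  Event 6 (sale 10): sell min(10,23)=10. stock: 23 - 10 = 13. total_sold = 72
  Event 7 (restock 14): 13 + 14 = 27
  Event 8 (sale 21): sell min(21,27)=21. stock: 27 - 21 = 6. total_sold = 93
Final: stock = 6, total_sold = 93

Checking against threshold 10:
  After event 1: stock=85 > 10
  After event 2: stock=61 > 10
  After event 3: stock=52 > 10
  After event 4: stock=44 > 10
  After event 5: stock=23 > 10
  After event 6: stock=13 > 10
  After event 7: stock=27 > 10
  After event 8: stock=6 <= 10 -> ALERT
Alert events: [8]. Count = 1

Answer: 1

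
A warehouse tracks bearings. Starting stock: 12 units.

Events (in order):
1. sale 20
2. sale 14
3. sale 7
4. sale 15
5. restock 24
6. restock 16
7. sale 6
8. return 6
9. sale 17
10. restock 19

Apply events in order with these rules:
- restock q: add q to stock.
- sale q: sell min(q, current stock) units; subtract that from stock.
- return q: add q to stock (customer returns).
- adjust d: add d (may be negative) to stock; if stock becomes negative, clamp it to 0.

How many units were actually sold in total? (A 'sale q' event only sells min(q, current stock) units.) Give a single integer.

Answer: 35

Derivation:
Processing events:
Start: stock = 12
  Event 1 (sale 20): sell min(20,12)=12. stock: 12 - 12 = 0. total_sold = 12
  Event 2 (sale 14): sell min(14,0)=0. stock: 0 - 0 = 0. total_sold = 12
  Event 3 (sale 7): sell min(7,0)=0. stock: 0 - 0 = 0. total_sold = 12
  Event 4 (sale 15): sell min(15,0)=0. stock: 0 - 0 = 0. total_sold = 12
  Event 5 (restock 24): 0 + 24 = 24
  Event 6 (restock 16): 24 + 16 = 40
  Event 7 (sale 6): sell min(6,40)=6. stock: 40 - 6 = 34. total_sold = 18
  Event 8 (return 6): 34 + 6 = 40
  Event 9 (sale 17): sell min(17,40)=17. stock: 40 - 17 = 23. total_sold = 35
  Event 10 (restock 19): 23 + 19 = 42
Final: stock = 42, total_sold = 35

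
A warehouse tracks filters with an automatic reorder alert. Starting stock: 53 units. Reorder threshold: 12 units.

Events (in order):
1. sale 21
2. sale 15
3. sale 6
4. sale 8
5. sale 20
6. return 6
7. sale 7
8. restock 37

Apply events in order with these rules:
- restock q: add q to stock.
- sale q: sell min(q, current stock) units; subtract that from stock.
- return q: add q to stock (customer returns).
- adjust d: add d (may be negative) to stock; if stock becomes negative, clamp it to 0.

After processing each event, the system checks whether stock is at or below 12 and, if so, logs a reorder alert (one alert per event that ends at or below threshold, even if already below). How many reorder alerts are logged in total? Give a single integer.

Answer: 5

Derivation:
Processing events:
Start: stock = 53
  Event 1 (sale 21): sell min(21,53)=21. stock: 53 - 21 = 32. total_sold = 21
  Event 2 (sale 15): sell min(15,32)=15. stock: 32 - 15 = 17. total_sold = 36
  Event 3 (sale 6): sell min(6,17)=6. stock: 17 - 6 = 11. total_sold = 42
  Event 4 (sale 8): sell min(8,11)=8. stock: 11 - 8 = 3. total_sold = 50
  Event 5 (sale 20): sell min(20,3)=3. stock: 3 - 3 = 0. total_sold = 53
  Event 6 (return 6): 0 + 6 = 6
  Event 7 (sale 7): sell min(7,6)=6. stock: 6 - 6 = 0. total_sold = 59
  Event 8 (restock 37): 0 + 37 = 37
Final: stock = 37, total_sold = 59

Checking against threshold 12:
  After event 1: stock=32 > 12
  After event 2: stock=17 > 12
  After event 3: stock=11 <= 12 -> ALERT
  After event 4: stock=3 <= 12 -> ALERT
  After event 5: stock=0 <= 12 -> ALERT
  After event 6: stock=6 <= 12 -> ALERT
  After event 7: stock=0 <= 12 -> ALERT
  After event 8: stock=37 > 12
Alert events: [3, 4, 5, 6, 7]. Count = 5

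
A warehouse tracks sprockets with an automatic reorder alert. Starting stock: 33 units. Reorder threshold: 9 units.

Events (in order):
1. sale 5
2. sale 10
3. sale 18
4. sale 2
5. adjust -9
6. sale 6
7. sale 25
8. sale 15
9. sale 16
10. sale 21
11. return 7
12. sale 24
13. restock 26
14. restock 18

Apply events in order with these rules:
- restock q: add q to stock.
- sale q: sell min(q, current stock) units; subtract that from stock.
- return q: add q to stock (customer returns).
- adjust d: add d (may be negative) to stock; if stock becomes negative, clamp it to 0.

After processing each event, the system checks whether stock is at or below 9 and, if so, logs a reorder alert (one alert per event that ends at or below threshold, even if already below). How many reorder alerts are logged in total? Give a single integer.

Answer: 10

Derivation:
Processing events:
Start: stock = 33
  Event 1 (sale 5): sell min(5,33)=5. stock: 33 - 5 = 28. total_sold = 5
  Event 2 (sale 10): sell min(10,28)=10. stock: 28 - 10 = 18. total_sold = 15
  Event 3 (sale 18): sell min(18,18)=18. stock: 18 - 18 = 0. total_sold = 33
  Event 4 (sale 2): sell min(2,0)=0. stock: 0 - 0 = 0. total_sold = 33
  Event 5 (adjust -9): 0 + -9 = 0 (clamped to 0)
  Event 6 (sale 6): sell min(6,0)=0. stock: 0 - 0 = 0. total_sold = 33
  Event 7 (sale 25): sell min(25,0)=0. stock: 0 - 0 = 0. total_sold = 33
  Event 8 (sale 15): sell min(15,0)=0. stock: 0 - 0 = 0. total_sold = 33
  Event 9 (sale 16): sell min(16,0)=0. stock: 0 - 0 = 0. total_sold = 33
  Event 10 (sale 21): sell min(21,0)=0. stock: 0 - 0 = 0. total_sold = 33
  Event 11 (return 7): 0 + 7 = 7
  Event 12 (sale 24): sell min(24,7)=7. stock: 7 - 7 = 0. total_sold = 40
  Event 13 (restock 26): 0 + 26 = 26
  Event 14 (restock 18): 26 + 18 = 44
Final: stock = 44, total_sold = 40

Checking against threshold 9:
  After event 1: stock=28 > 9
  After event 2: stock=18 > 9
  After event 3: stock=0 <= 9 -> ALERT
  After event 4: stock=0 <= 9 -> ALERT
  After event 5: stock=0 <= 9 -> ALERT
  After event 6: stock=0 <= 9 -> ALERT
  After event 7: stock=0 <= 9 -> ALERT
  After event 8: stock=0 <= 9 -> ALERT
  After event 9: stock=0 <= 9 -> ALERT
  After event 10: stock=0 <= 9 -> ALERT
  After event 11: stock=7 <= 9 -> ALERT
  After event 12: stock=0 <= 9 -> ALERT
  After event 13: stock=26 > 9
  After event 14: stock=44 > 9
Alert events: [3, 4, 5, 6, 7, 8, 9, 10, 11, 12]. Count = 10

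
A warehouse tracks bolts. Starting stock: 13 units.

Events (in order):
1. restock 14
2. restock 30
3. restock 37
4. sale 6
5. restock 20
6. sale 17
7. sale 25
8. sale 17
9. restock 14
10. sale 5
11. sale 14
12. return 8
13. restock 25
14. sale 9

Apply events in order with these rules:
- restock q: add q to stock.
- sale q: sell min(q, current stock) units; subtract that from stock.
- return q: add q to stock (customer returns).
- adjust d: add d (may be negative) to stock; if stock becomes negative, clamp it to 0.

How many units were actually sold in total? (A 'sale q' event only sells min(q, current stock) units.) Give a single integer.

Answer: 93

Derivation:
Processing events:
Start: stock = 13
  Event 1 (restock 14): 13 + 14 = 27
  Event 2 (restock 30): 27 + 30 = 57
  Event 3 (restock 37): 57 + 37 = 94
  Event 4 (sale 6): sell min(6,94)=6. stock: 94 - 6 = 88. total_sold = 6
  Event 5 (restock 20): 88 + 20 = 108
  Event 6 (sale 17): sell min(17,108)=17. stock: 108 - 17 = 91. total_sold = 23
  Event 7 (sale 25): sell min(25,91)=25. stock: 91 - 25 = 66. total_sold = 48
  Event 8 (sale 17): sell min(17,66)=17. stock: 66 - 17 = 49. total_sold = 65
  Event 9 (restock 14): 49 + 14 = 63
  Event 10 (sale 5): sell min(5,63)=5. stock: 63 - 5 = 58. total_sold = 70
  Event 11 (sale 14): sell min(14,58)=14. stock: 58 - 14 = 44. total_sold = 84
  Event 12 (return 8): 44 + 8 = 52
  Event 13 (restock 25): 52 + 25 = 77
  Event 14 (sale 9): sell min(9,77)=9. stock: 77 - 9 = 68. total_sold = 93
Final: stock = 68, total_sold = 93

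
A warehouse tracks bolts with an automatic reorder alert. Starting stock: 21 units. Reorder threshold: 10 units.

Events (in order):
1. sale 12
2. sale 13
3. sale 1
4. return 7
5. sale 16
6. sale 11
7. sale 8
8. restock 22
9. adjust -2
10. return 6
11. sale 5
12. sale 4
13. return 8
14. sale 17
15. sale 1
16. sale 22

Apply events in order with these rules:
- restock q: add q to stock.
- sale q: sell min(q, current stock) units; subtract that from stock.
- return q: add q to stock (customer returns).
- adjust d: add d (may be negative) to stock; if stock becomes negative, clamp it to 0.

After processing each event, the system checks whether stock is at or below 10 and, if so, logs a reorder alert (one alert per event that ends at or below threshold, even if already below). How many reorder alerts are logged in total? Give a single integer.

Processing events:
Start: stock = 21
  Event 1 (sale 12): sell min(12,21)=12. stock: 21 - 12 = 9. total_sold = 12
  Event 2 (sale 13): sell min(13,9)=9. stock: 9 - 9 = 0. total_sold = 21
  Event 3 (sale 1): sell min(1,0)=0. stock: 0 - 0 = 0. total_sold = 21
  Event 4 (return 7): 0 + 7 = 7
  Event 5 (sale 16): sell min(16,7)=7. stock: 7 - 7 = 0. total_sold = 28
  Event 6 (sale 11): sell min(11,0)=0. stock: 0 - 0 = 0. total_sold = 28
  Event 7 (sale 8): sell min(8,0)=0. stock: 0 - 0 = 0. total_sold = 28
  Event 8 (restock 22): 0 + 22 = 22
  Event 9 (adjust -2): 22 + -2 = 20
  Event 10 (return 6): 20 + 6 = 26
  Event 11 (sale 5): sell min(5,26)=5. stock: 26 - 5 = 21. total_sold = 33
  Event 12 (sale 4): sell min(4,21)=4. stock: 21 - 4 = 17. total_sold = 37
  Event 13 (return 8): 17 + 8 = 25
  Event 14 (sale 17): sell min(17,25)=17. stock: 25 - 17 = 8. total_sold = 54
  Event 15 (sale 1): sell min(1,8)=1. stock: 8 - 1 = 7. total_sold = 55
  Event 16 (sale 22): sell min(22,7)=7. stock: 7 - 7 = 0. total_sold = 62
Final: stock = 0, total_sold = 62

Checking against threshold 10:
  After event 1: stock=9 <= 10 -> ALERT
  After event 2: stock=0 <= 10 -> ALERT
  After event 3: stock=0 <= 10 -> ALERT
  After event 4: stock=7 <= 10 -> ALERT
  After event 5: stock=0 <= 10 -> ALERT
  After event 6: stock=0 <= 10 -> ALERT
  After event 7: stock=0 <= 10 -> ALERT
  After event 8: stock=22 > 10
  After event 9: stock=20 > 10
  After event 10: stock=26 > 10
  After event 11: stock=21 > 10
  After event 12: stock=17 > 10
  After event 13: stock=25 > 10
  After event 14: stock=8 <= 10 -> ALERT
  After event 15: stock=7 <= 10 -> ALERT
  After event 16: stock=0 <= 10 -> ALERT
Alert events: [1, 2, 3, 4, 5, 6, 7, 14, 15, 16]. Count = 10

Answer: 10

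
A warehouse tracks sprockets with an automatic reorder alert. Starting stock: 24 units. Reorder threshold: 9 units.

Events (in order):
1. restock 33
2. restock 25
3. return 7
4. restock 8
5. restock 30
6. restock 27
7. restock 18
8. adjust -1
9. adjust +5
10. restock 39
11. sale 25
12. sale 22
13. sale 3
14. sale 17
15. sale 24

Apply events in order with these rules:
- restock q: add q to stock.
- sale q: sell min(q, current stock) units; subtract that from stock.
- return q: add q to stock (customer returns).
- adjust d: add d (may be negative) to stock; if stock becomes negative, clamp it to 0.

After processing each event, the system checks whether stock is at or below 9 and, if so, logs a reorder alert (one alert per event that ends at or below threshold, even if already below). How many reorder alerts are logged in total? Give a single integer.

Answer: 0

Derivation:
Processing events:
Start: stock = 24
  Event 1 (restock 33): 24 + 33 = 57
  Event 2 (restock 25): 57 + 25 = 82
  Event 3 (return 7): 82 + 7 = 89
  Event 4 (restock 8): 89 + 8 = 97
  Event 5 (restock 30): 97 + 30 = 127
  Event 6 (restock 27): 127 + 27 = 154
  Event 7 (restock 18): 154 + 18 = 172
  Event 8 (adjust -1): 172 + -1 = 171
  Event 9 (adjust +5): 171 + 5 = 176
  Event 10 (restock 39): 176 + 39 = 215
  Event 11 (sale 25): sell min(25,215)=25. stock: 215 - 25 = 190. total_sold = 25
  Event 12 (sale 22): sell min(22,190)=22. stock: 190 - 22 = 168. total_sold = 47
  Event 13 (sale 3): sell min(3,168)=3. stock: 168 - 3 = 165. total_sold = 50
  Event 14 (sale 17): sell min(17,165)=17. stock: 165 - 17 = 148. total_sold = 67
  Event 15 (sale 24): sell min(24,148)=24. stock: 148 - 24 = 124. total_sold = 91
Final: stock = 124, total_sold = 91

Checking against threshold 9:
  After event 1: stock=57 > 9
  After event 2: stock=82 > 9
  After event 3: stock=89 > 9
  After event 4: stock=97 > 9
  After event 5: stock=127 > 9
  After event 6: stock=154 > 9
  After event 7: stock=172 > 9
  After event 8: stock=171 > 9
  After event 9: stock=176 > 9
  After event 10: stock=215 > 9
  After event 11: stock=190 > 9
  After event 12: stock=168 > 9
  After event 13: stock=165 > 9
  After event 14: stock=148 > 9
  After event 15: stock=124 > 9
Alert events: []. Count = 0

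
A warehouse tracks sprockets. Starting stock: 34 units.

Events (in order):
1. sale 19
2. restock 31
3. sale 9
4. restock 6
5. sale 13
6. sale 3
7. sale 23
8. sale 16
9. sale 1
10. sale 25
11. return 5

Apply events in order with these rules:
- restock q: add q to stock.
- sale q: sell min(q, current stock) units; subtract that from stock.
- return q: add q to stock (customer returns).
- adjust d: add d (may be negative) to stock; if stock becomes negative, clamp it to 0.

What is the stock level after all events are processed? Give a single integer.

Processing events:
Start: stock = 34
  Event 1 (sale 19): sell min(19,34)=19. stock: 34 - 19 = 15. total_sold = 19
  Event 2 (restock 31): 15 + 31 = 46
  Event 3 (sale 9): sell min(9,46)=9. stock: 46 - 9 = 37. total_sold = 28
  Event 4 (restock 6): 37 + 6 = 43
  Event 5 (sale 13): sell min(13,43)=13. stock: 43 - 13 = 30. total_sold = 41
  Event 6 (sale 3): sell min(3,30)=3. stock: 30 - 3 = 27. total_sold = 44
  Event 7 (sale 23): sell min(23,27)=23. stock: 27 - 23 = 4. total_sold = 67
  Event 8 (sale 16): sell min(16,4)=4. stock: 4 - 4 = 0. total_sold = 71
  Event 9 (sale 1): sell min(1,0)=0. stock: 0 - 0 = 0. total_sold = 71
  Event 10 (sale 25): sell min(25,0)=0. stock: 0 - 0 = 0. total_sold = 71
  Event 11 (return 5): 0 + 5 = 5
Final: stock = 5, total_sold = 71

Answer: 5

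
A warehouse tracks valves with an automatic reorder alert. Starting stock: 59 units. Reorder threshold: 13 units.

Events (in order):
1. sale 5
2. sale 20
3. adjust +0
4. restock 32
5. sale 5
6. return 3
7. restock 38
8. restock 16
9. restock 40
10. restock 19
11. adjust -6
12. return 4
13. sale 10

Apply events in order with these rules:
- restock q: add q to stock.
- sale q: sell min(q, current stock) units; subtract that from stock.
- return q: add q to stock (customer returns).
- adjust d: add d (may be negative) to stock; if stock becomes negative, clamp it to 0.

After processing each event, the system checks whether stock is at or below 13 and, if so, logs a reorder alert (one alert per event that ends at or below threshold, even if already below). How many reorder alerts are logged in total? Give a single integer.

Answer: 0

Derivation:
Processing events:
Start: stock = 59
  Event 1 (sale 5): sell min(5,59)=5. stock: 59 - 5 = 54. total_sold = 5
  Event 2 (sale 20): sell min(20,54)=20. stock: 54 - 20 = 34. total_sold = 25
  Event 3 (adjust +0): 34 + 0 = 34
  Event 4 (restock 32): 34 + 32 = 66
  Event 5 (sale 5): sell min(5,66)=5. stock: 66 - 5 = 61. total_sold = 30
  Event 6 (return 3): 61 + 3 = 64
  Event 7 (restock 38): 64 + 38 = 102
  Event 8 (restock 16): 102 + 16 = 118
  Event 9 (restock 40): 118 + 40 = 158
  Event 10 (restock 19): 158 + 19 = 177
  Event 11 (adjust -6): 177 + -6 = 171
  Event 12 (return 4): 171 + 4 = 175
  Event 13 (sale 10): sell min(10,175)=10. stock: 175 - 10 = 165. total_sold = 40
Final: stock = 165, total_sold = 40

Checking against threshold 13:
  After event 1: stock=54 > 13
  After event 2: stock=34 > 13
  After event 3: stock=34 > 13
  After event 4: stock=66 > 13
  After event 5: stock=61 > 13
  After event 6: stock=64 > 13
  After event 7: stock=102 > 13
  After event 8: stock=118 > 13
  After event 9: stock=158 > 13
  After event 10: stock=177 > 13
  After event 11: stock=171 > 13
  After event 12: stock=175 > 13
  After event 13: stock=165 > 13
Alert events: []. Count = 0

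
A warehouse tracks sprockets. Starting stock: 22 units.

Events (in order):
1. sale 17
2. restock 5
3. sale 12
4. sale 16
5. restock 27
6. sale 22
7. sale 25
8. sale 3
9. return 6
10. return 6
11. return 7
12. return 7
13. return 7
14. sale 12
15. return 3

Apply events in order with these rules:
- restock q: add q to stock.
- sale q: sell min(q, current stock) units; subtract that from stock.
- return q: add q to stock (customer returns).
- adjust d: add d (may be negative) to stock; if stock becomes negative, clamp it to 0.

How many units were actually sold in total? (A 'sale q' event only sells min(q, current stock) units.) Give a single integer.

Processing events:
Start: stock = 22
  Event 1 (sale 17): sell min(17,22)=17. stock: 22 - 17 = 5. total_sold = 17
  Event 2 (restock 5): 5 + 5 = 10
  Event 3 (sale 12): sell min(12,10)=10. stock: 10 - 10 = 0. total_sold = 27
  Event 4 (sale 16): sell min(16,0)=0. stock: 0 - 0 = 0. total_sold = 27
  Event 5 (restock 27): 0 + 27 = 27
  Event 6 (sale 22): sell min(22,27)=22. stock: 27 - 22 = 5. total_sold = 49
  Event 7 (sale 25): sell min(25,5)=5. stock: 5 - 5 = 0. total_sold = 54
  Event 8 (sale 3): sell min(3,0)=0. stock: 0 - 0 = 0. total_sold = 54
  Event 9 (return 6): 0 + 6 = 6
  Event 10 (return 6): 6 + 6 = 12
  Event 11 (return 7): 12 + 7 = 19
  Event 12 (return 7): 19 + 7 = 26
  Event 13 (return 7): 26 + 7 = 33
  Event 14 (sale 12): sell min(12,33)=12. stock: 33 - 12 = 21. total_sold = 66
  Event 15 (return 3): 21 + 3 = 24
Final: stock = 24, total_sold = 66

Answer: 66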